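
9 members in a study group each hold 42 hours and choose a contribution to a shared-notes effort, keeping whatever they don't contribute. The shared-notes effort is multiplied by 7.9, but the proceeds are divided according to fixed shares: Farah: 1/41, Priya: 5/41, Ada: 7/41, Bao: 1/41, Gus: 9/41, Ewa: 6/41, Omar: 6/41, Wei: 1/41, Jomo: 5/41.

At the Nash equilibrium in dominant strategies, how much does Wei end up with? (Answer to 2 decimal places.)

74.37 hours

Player j's private return per contributed unit is 7.9 × (j's share). Contributing is weakly dominant for j when that share is at least 1/7.9 = 0.1266, and contributing 0 is dominant otherwise.
Ada, Gus, Ewa and Omar clear that bar, contributing 42 each; the remaining 5 contribute 0. Total contributed: 168.
Wei keeps 42 and receives 7.9 × 168 × 1/41 = 32.37 from the shared-notes effort, for a payoff of 74.37.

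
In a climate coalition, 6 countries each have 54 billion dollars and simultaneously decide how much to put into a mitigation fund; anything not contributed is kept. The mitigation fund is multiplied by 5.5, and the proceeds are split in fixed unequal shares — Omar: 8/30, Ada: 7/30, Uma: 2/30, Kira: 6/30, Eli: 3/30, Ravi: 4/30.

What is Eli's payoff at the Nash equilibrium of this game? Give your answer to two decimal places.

Each unit j contributes comes back to j as 5.5 × (j's share), so j prefers to contribute only if that share exceeds 1/5.5 = 0.1818; otherwise keeping the unit dominates.
Omar, Ada and Kira clear that bar, contributing 54 each; the remaining 3 contribute 0. Total contributed: 162.
Eli keeps 54 and receives 5.5 × 162 × 3/30 = 89.10 from the mitigation fund, for a payoff of 143.10.

143.10 billion dollars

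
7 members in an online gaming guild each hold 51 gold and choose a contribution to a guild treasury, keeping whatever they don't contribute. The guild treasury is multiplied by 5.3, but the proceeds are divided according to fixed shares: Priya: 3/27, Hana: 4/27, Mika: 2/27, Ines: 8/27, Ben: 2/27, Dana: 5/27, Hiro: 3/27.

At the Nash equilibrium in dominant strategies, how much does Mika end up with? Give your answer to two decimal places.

71.02 gold

Each unit j contributes comes back to j as 5.3 × (j's share), so j prefers to contribute only if that share exceeds 1/5.3 = 0.1887; otherwise keeping the unit dominates.
Ines alone (share 8/27) is above the threshold, contributing 51; the remaining 6 contribute 0. Total contributed: 51.
Mika keeps 51 and receives 5.3 × 51 × 2/27 = 20.02 from the guild treasury, for a payoff of 71.02.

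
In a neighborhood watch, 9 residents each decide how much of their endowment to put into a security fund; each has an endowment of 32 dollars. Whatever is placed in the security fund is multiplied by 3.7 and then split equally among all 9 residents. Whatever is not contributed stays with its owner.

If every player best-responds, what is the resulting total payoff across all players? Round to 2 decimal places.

288.00 dollars

Each contributed unit returns 3.7/9 = 0.4111 to its contributor — below 1 — so contributing 0 is dominant for every player. At the Nash equilibrium everyone keeps their 32, and the group total is 9 × 32 = 288.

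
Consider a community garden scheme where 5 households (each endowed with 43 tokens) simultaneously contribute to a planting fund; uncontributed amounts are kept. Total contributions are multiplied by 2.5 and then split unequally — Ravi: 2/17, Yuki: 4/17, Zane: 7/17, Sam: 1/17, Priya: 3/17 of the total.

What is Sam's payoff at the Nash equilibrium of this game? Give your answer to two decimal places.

49.32 tokens

Player j's private return per contributed unit is 2.5 × (j's share). Contributing is weakly dominant for j when that share is at least 1/2.5 = 0.4000, and contributing 0 is dominant otherwise.
The only share above 0.4000 is Zane's 7/17, contributing 43; the remaining 4 contribute 0. Total contributed: 43.
Sam keeps 43 and receives 2.5 × 43 × 1/17 = 6.32 from the planting fund, for a payoff of 49.32.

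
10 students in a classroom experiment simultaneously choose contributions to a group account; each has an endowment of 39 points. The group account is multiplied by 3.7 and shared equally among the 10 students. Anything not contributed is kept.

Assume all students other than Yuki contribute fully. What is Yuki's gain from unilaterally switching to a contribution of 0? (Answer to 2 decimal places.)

Switching from a contribution of 39 to 0 lets Yuki keep an extra 39 points, but lowers the group account by 39, which costs Yuki their own share of that drop: 3.7/10 × 39 = 14.43.
Net gain = 39 − 14.43 = 24.57. The private return per contributed unit (0.3700) is below 1, so free-riding is indeed the best response regardless of what the others do.

24.57 points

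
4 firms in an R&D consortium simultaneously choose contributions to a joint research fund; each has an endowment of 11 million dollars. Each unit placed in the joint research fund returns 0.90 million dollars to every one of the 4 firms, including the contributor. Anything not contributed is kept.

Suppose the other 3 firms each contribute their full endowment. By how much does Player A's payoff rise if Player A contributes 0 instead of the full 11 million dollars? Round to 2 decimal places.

Switching from a contribution of 11 to 0 lets Player A keep an extra 11 million dollars, but lowers the joint research fund by 11, which costs Player A their own share of that drop: 0.90 × 11 = 9.90.
Net gain = 11 − 9.90 = 1.10. The private return per contributed unit (0.90) is below 1, so free-riding is indeed the best response regardless of what the others do.

1.10 million dollars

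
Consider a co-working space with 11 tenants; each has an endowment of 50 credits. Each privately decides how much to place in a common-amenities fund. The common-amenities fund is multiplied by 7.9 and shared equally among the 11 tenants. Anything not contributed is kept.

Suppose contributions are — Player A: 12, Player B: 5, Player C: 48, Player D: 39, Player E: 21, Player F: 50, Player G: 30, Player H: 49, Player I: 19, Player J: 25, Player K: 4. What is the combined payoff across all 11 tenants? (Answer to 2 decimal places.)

2633.80 credits

Total contributed: 12 + 5 + 48 + 39 + 21 + 50 + 30 + 49 + 19 + 25 + 4 = 302; total kept: 11 × 50 − 302 = 248.
The common-amenities fund pays out 7.9 × 302 = 2385.80 in aggregate.
Group total = 248 + 2385.80 = 2633.80.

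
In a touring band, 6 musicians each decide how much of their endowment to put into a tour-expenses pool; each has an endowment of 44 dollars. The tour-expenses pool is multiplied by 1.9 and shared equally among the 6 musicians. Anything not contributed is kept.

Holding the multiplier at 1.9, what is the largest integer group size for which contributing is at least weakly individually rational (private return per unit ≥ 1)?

1

Private return per unit is 1.9/(group size), which is ≥ 1 whenever the group size is ≤ 1.9.
The largest such integer is 1.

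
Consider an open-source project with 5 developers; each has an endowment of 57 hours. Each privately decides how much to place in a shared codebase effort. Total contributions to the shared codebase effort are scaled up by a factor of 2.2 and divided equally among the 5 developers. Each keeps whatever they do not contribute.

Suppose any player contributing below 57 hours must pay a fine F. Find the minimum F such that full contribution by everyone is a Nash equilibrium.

Given the others contribute fully, the best deviation is to contribute 0 (any partial contribution still incurs the fine and gives up units whose private return 0.4400 is below 1).
Deviating from 57 to 0 saves 57 hours but forfeits the deviator's share of the drop in the shared codebase effort: 2.2/5 × 57 = 25.08.
So the deviation gain is 57 − 25.08 = 31.92, and the fine must be at least 31.92 hours to wipe it out.

31.92 hours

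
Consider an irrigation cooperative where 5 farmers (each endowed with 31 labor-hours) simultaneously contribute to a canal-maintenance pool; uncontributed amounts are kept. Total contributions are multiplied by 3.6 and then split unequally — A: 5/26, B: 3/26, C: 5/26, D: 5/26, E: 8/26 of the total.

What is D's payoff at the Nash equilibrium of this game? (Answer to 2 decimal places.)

52.46 labor-hours

Player j's private return per contributed unit is 3.6 × (j's share). Contributing is weakly dominant for j when that share is at least 1/3.6 = 0.2778, and contributing 0 is dominant otherwise.
Only E (8/26) clears that bar, contributing 31; the remaining 4 contribute 0. Total contributed: 31.
D keeps 31 and receives 3.6 × 31 × 5/26 = 21.46 from the canal-maintenance pool, for a payoff of 52.46.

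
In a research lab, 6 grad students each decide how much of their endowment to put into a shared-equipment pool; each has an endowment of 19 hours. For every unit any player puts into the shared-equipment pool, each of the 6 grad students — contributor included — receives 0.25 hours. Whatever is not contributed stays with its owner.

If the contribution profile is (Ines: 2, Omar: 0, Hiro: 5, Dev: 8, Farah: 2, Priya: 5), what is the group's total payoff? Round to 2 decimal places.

125.00 hours

Total contributed: 2 + 0 + 5 + 8 + 2 + 5 = 22; total kept: 6 × 19 − 22 = 92.
The shared-equipment pool pays out 0.25 × 6 × 22 = 33.00 in aggregate.
Group total = 92 + 33.00 = 125.00.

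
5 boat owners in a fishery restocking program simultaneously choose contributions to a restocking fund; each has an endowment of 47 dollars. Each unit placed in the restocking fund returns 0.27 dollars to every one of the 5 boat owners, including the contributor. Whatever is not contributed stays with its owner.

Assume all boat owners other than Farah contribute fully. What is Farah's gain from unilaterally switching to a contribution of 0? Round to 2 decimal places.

Switching from a contribution of 47 to 0 lets Farah keep an extra 47 dollars, but lowers the restocking fund by 47, which costs Farah their own share of that drop: 0.27 × 47 = 12.69.
Net gain = 47 − 12.69 = 34.31. The private return per contributed unit (0.27) is below 1, so free-riding is indeed the best response regardless of what the others do.

34.31 dollars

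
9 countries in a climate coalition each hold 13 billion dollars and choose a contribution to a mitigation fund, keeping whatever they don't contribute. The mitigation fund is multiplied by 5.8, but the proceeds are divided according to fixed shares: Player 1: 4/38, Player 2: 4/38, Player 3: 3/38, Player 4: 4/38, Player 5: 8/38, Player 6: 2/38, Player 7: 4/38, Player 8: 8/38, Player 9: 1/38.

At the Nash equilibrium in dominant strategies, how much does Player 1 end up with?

28.87 billion dollars

Each unit j contributes comes back to j as 5.8 × (j's share), so j prefers to contribute only if that share exceeds 1/5.8 = 0.1724; otherwise keeping the unit dominates.
The shares above 0.1724 belong to Player 5 and Player 8, contributing 13 each; the remaining 7 contribute 0. Total contributed: 26.
Player 1 keeps 13 and receives 5.8 × 26 × 4/38 = 15.87 from the mitigation fund, for a payoff of 28.87.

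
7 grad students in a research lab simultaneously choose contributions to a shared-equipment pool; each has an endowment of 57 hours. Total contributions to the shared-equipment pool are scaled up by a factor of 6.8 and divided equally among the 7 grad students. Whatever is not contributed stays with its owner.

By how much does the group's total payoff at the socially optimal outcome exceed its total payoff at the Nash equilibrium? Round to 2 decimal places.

Each contributed unit returns 6.8/7 = 0.9714 to its contributor — below 1 — so contributing 0 is dominant for every player. At the Nash equilibrium everyone keeps their 57, and the group total is 7 × 57 = 399.
Each contributed unit returns 6.800 to the group as a whole (0.9714 to each of 7 players), which exceeds 1, so the social optimum is full contribution: group total = 6.800 × 399 = 2713.20.
Efficiency loss = 2713.20 − 399 = 2314.20.

2314.20 hours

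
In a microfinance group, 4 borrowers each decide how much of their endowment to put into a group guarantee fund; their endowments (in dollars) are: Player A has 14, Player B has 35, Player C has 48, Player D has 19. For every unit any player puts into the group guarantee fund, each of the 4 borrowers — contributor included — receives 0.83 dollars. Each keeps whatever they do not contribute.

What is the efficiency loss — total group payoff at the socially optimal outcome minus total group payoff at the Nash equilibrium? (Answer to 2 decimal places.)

The private return per contributed unit is 0.83 < 1 for everyone, so the Nash equilibrium is zero contribution and the group total is Σ E_j = 14 + 35 + 48 + 19 = 116.
Each contributed unit returns 3.320 to the group, so the social optimum is full contribution by everyone: group total = 3.320 × 116 = 385.12.
Efficiency loss = (3.320 − 1) × 116 = 269.12.

269.12 dollars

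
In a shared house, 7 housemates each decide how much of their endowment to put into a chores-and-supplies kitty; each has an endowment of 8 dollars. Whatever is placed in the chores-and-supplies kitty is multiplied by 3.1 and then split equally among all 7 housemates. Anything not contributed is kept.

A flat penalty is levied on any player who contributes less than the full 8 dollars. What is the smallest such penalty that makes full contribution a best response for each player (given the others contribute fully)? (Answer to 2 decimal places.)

Given the others contribute fully, the best deviation is to contribute 0 (any partial contribution still incurs the fine and gives up units whose private return 0.4429 is below 1).
Deviating from 8 to 0 saves 8 dollars but forfeits the deviator's share of the drop in the chores-and-supplies kitty: 3.1/7 × 8 = 3.54.
So the deviation gain is 8 − 3.54 = 4.46, and the fine must be at least 4.46 dollars to wipe it out.

4.46 dollars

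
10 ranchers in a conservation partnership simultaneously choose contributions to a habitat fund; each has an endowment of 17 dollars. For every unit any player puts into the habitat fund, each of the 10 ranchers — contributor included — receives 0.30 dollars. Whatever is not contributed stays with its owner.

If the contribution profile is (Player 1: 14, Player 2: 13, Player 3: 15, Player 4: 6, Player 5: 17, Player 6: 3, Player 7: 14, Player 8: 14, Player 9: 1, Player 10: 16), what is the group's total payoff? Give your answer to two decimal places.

Total contributed: 14 + 13 + 15 + 6 + 17 + 3 + 14 + 14 + 1 + 16 = 113; total kept: 10 × 17 − 113 = 57.
The habitat fund pays out 0.30 × 10 × 113 = 339.00 in aggregate.
Group total = 57 + 339.00 = 396.00.

396.00 dollars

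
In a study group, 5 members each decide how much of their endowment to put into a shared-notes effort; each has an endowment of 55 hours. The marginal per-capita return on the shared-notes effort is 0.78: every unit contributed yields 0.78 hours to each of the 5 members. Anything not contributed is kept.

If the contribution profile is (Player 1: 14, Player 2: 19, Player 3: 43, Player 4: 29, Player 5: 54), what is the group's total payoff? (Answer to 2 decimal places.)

736.10 hours

Total contributed: 14 + 19 + 43 + 29 + 54 = 159; total kept: 5 × 55 − 159 = 116.
The shared-notes effort pays out 0.78 × 5 × 159 = 620.10 in aggregate.
Group total = 116 + 620.10 = 736.10.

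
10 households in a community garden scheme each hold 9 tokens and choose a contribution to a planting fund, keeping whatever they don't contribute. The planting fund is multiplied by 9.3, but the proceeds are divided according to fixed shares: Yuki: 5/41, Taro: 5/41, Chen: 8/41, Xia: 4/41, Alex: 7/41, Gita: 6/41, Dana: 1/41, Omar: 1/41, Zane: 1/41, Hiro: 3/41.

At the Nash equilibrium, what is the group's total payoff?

Each unit j contributes comes back to j as 9.3 × (j's share), so j prefers to contribute only if that share exceeds 1/9.3 = 0.1075; otherwise keeping the unit dominates.
The shares above 0.1075 belong to Yuki, Taro, Chen, Alex and Gita, contributing 9 each; the remaining 5 contribute 0. Total contributed: 45.
The planting fund pays out 9.3 × 45 = 418.50 in total (split across the unequal shares, but the aggregate is all that matters for the group sum).
The 5 free-riders keep 9 each, adding 45. Group total = 45 + 418.50 = 463.50.

463.50 tokens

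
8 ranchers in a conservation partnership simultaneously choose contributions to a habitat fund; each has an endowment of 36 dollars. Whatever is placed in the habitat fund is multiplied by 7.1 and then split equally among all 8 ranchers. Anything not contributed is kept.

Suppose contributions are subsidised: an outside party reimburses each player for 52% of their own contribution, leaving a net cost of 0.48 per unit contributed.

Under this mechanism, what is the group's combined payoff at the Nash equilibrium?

The effective private return per unit is now (7.1/8) / 0.48 = 1.8490 > 1, so every player's dominant strategy flips to full contribution.
So the Nash equilibrium is full contribution by all 8; the group earns 8 × (36 × 0.52 + 7.1 × 36) = 2194.56.

2194.56 dollars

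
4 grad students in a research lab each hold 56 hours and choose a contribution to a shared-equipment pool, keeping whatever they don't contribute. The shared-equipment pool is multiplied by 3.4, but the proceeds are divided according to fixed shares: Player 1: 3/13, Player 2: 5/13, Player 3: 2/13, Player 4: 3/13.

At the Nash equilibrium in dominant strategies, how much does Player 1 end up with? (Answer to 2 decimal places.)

For player j, contributing a unit is worthwhile iff 3.4 × (j's share) ≥ 1, i.e. iff j's share is at least 0.2941.
The only share above 0.2941 is Player 2's 5/13, contributing 56; the remaining 3 contribute 0. Total contributed: 56.
Player 1 keeps 56 and receives 3.4 × 56 × 3/13 = 43.94 from the shared-equipment pool, for a payoff of 99.94.

99.94 hours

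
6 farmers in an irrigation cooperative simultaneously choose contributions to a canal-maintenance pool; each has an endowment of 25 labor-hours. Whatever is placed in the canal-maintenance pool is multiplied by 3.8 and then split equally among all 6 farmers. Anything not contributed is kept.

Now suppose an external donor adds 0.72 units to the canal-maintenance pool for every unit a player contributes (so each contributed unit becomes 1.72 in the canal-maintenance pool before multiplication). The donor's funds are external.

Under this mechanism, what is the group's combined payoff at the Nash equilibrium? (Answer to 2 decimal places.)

Under the mechanism each unit contributed yields 3.8 × 1.72 / 6 = 1.0893 back to its contributor per unit of net cost, which exceeds 1, making full contribution the dominant choice for everyone.
So the Nash equilibrium is full contribution by all 6; the group earns 3.8 × 1.72 × 150 = 980.40.

980.40 labor-hours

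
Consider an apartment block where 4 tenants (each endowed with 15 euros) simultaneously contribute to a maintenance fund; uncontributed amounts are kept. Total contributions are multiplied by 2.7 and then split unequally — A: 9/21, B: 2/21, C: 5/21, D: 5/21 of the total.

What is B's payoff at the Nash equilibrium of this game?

18.86 euros

Each unit j contributes comes back to j as 2.7 × (j's share), so j prefers to contribute only if that share exceeds 1/2.7 = 0.3704; otherwise keeping the unit dominates.
The only share above 0.3704 is A's 9/21, contributing 15; the remaining 3 contribute 0. Total contributed: 15.
B keeps 15 and receives 2.7 × 15 × 2/21 = 3.86 from the maintenance fund, for a payoff of 18.86.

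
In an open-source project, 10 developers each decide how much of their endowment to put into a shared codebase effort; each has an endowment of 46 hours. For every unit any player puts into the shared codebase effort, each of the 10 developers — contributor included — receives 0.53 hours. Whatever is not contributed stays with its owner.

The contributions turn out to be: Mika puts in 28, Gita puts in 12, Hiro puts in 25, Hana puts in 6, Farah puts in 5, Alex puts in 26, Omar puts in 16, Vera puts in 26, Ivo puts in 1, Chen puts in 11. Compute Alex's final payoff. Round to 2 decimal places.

Total contributed: 28 + 12 + 25 + 6 + 5 + 26 + 16 + 26 + 1 + 11 = 156.
Each receives 0.53 × 156 = 82.68 from the shared codebase effort.
Alex keeps 46 − 26 = 20, so Alex's payoff is 20 + 82.68 = 102.68.

102.68 hours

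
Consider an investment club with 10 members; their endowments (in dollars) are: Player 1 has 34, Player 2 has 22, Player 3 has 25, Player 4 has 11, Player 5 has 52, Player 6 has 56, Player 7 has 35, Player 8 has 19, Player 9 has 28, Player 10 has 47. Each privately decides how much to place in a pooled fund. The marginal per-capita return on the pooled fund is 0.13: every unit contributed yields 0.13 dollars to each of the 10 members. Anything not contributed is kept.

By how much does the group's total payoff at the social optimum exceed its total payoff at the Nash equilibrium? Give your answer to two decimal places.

98.70 dollars

The private return per contributed unit is 0.13 < 1 for everyone, so the Nash equilibrium is zero contribution and the group total is Σ E_j = 34 + 22 + 25 + 11 + 52 + 56 + 35 + 19 + 28 + 47 = 329.
Each contributed unit returns 1.300 to the group, so the social optimum is full contribution by everyone: group total = 1.300 × 329 = 427.70.
Efficiency loss = (1.300 − 1) × 329 = 98.70.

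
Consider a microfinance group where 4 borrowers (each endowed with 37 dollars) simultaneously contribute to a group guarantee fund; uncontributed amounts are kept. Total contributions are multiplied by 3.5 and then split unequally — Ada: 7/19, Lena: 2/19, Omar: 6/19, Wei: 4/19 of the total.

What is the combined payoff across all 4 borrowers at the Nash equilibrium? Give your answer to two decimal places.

333.00 dollars

Each unit j contributes comes back to j as 3.5 × (j's share), so j prefers to contribute only if that share exceeds 1/3.5 = 0.2857; otherwise keeping the unit dominates.
Ada and Omar are above the threshold, contributing 37 each; the remaining 2 contribute 0. Total contributed: 74.
The group guarantee fund pays out 3.5 × 74 = 259.00 in total (split across the unequal shares, but the aggregate is all that matters for the group sum).
The 2 free-riders keep 37 each, adding 74. Group total = 74 + 259.00 = 333.00.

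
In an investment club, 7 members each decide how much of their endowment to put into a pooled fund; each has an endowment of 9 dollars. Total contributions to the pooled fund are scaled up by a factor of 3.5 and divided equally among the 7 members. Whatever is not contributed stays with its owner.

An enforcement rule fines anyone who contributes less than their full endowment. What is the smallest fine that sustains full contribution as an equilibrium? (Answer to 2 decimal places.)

4.50 dollars

Given the others contribute fully, the best deviation is to contribute 0 (any partial contribution still incurs the fine and gives up units whose private return 0.5000 is below 1).
Deviating from 9 to 0 saves 9 dollars but forfeits the deviator's share of the drop in the pooled fund: 3.5/7 × 9 = 4.50.
So the deviation gain is 9 − 4.50 = 4.50, and the fine must be at least 4.50 dollars to wipe it out.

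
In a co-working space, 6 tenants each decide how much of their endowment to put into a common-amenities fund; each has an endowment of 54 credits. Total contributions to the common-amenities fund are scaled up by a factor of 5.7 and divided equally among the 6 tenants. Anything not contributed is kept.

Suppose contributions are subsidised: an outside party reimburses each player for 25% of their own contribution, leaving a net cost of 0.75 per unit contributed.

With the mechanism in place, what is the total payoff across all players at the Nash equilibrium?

With the mechanism, a contributed unit returns (5.7/6) / 0.75 = 1.2667 per unit of net cost to the contributor — now above 1 — so contributing fully is weakly dominant for every player.
At the Nash equilibrium everyone contributes 54. Group total payoff = 6 × (54 × 0.25 + 5.7 × 54) = 1927.80.

1927.80 credits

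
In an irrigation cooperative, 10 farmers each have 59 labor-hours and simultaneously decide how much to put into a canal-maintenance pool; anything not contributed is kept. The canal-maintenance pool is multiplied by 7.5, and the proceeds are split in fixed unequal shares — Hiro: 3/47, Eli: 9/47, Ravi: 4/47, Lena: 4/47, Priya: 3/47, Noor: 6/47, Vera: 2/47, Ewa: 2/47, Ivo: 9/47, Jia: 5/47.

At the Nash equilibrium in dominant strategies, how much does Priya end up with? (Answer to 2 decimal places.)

Each unit j contributes comes back to j as 7.5 × (j's share), so j prefers to contribute only if that share exceeds 1/7.5 = 0.1333; otherwise keeping the unit dominates.
The shares above 0.1333 belong to Eli and Ivo, contributing 59 each; the remaining 8 contribute 0. Total contributed: 118.
Priya keeps 59 and receives 7.5 × 118 × 3/47 = 56.49 from the canal-maintenance pool, for a payoff of 115.49.

115.49 labor-hours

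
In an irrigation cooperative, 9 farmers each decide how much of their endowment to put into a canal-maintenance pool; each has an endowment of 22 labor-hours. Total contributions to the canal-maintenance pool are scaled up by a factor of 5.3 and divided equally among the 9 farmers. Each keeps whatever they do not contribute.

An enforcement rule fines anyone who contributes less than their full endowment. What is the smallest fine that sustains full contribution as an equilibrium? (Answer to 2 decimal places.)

9.04 labor-hours

Given the others contribute fully, the best deviation is to contribute 0 (any partial contribution still incurs the fine and gives up units whose private return 0.5889 is below 1).
Deviating from 22 to 0 saves 22 labor-hours but forfeits the deviator's share of the drop in the canal-maintenance pool: 5.3/9 × 22 = 12.96.
So the deviation gain is 22 − 12.96 = 9.04, and the fine must be at least 9.04 labor-hours to wipe it out.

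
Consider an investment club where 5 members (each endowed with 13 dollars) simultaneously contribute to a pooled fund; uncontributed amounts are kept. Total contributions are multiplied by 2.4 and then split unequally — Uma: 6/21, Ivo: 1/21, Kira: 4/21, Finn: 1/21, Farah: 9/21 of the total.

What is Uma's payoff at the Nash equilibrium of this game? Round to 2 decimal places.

21.91 dollars

For player j, contributing a unit is worthwhile iff 2.4 × (j's share) ≥ 1, i.e. iff j's share is at least 0.4167.
Only Farah (9/21) clears that bar, contributing 13; the remaining 4 contribute 0. Total contributed: 13.
Uma keeps 13 and receives 2.4 × 13 × 6/21 = 8.91 from the pooled fund, for a payoff of 21.91.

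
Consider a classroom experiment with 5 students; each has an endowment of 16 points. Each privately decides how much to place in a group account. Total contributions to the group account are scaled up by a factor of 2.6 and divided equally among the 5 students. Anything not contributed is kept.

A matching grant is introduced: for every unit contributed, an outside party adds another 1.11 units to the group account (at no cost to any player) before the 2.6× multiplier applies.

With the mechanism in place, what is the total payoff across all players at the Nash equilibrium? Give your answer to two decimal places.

438.88 points

The effective private return per unit is now 2.6 × 2.11 / 5 = 1.0972 > 1, so every player's dominant strategy flips to full contribution.
At the Nash equilibrium everyone contributes 16. Group total payoff = 2.6 × 2.11 × 80 = 438.88.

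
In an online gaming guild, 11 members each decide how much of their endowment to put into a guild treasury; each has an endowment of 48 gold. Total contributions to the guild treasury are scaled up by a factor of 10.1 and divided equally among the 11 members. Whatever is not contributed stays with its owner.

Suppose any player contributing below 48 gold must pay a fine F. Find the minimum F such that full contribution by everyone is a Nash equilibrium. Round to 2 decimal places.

Given the others contribute fully, the best deviation is to contribute 0 (any partial contribution still incurs the fine and gives up units whose private return 0.9182 is below 1).
Deviating from 48 to 0 saves 48 gold but forfeits the deviator's share of the drop in the guild treasury: 10.1/11 × 48 = 44.07.
So the deviation gain is 48 − 44.07 = 3.93, and the fine must be at least 3.93 gold to wipe it out.

3.93 gold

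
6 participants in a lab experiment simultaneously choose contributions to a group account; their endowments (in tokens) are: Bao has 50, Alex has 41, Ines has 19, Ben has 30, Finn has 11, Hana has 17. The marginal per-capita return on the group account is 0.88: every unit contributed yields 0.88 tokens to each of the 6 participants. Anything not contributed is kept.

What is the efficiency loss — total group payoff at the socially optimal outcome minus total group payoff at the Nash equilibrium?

719.04 tokens

The private return per contributed unit is 0.88 < 1 for everyone, so the Nash equilibrium is zero contribution and the group total is Σ E_j = 50 + 41 + 19 + 30 + 11 + 17 = 168.
Each contributed unit returns 5.280 to the group, so the social optimum is full contribution by everyone: group total = 5.280 × 168 = 887.04.
Efficiency loss = (5.280 − 1) × 168 = 719.04.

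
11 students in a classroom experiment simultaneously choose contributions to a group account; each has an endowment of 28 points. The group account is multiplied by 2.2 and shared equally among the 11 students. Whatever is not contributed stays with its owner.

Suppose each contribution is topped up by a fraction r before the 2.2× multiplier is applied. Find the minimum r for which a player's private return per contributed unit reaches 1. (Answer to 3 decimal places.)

4.000

With matching at rate r, one contributed unit becomes (1 + r) in the group account and returns 2.2 × (1 + r) / 11 to the contributor.
Setting this equal to 1: 1 + r = 11/2.2 = 5.0000.
So the minimum matching rate is r = 5.0000 − 1 = 4.000.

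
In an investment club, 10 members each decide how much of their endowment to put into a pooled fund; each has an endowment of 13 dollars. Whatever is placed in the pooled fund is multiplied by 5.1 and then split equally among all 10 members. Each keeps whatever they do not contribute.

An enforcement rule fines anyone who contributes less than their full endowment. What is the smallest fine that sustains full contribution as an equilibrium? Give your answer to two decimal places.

Given the others contribute fully, the best deviation is to contribute 0 (any partial contribution still incurs the fine and gives up units whose private return 0.5100 is below 1).
Deviating from 13 to 0 saves 13 dollars but forfeits the deviator's share of the drop in the pooled fund: 5.1/10 × 13 = 6.63.
So the deviation gain is 13 − 6.63 = 6.37, and the fine must be at least 6.37 dollars to wipe it out.

6.37 dollars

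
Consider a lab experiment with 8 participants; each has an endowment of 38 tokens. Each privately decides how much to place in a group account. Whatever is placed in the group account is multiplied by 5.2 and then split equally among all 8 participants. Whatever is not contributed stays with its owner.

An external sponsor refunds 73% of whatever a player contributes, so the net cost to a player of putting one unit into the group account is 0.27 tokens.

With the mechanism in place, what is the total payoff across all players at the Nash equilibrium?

With the mechanism, a contributed unit returns (5.2/8) / 0.27 = 2.4074 per unit of net cost to the contributor — now above 1 — so contributing fully is weakly dominant for every player.
So the Nash equilibrium is full contribution by all 8; the group earns 8 × (38 × 0.73 + 5.2 × 38) = 1802.72.

1802.72 tokens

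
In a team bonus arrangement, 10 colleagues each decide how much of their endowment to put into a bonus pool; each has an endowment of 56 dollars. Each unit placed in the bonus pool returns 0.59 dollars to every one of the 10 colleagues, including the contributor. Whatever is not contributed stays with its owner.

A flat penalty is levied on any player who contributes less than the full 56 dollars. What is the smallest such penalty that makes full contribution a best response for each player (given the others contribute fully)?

22.96 dollars

Given the others contribute fully, the best deviation is to contribute 0 (any partial contribution still incurs the fine and gives up units whose private return 0.59 is below 1).
Deviating from 56 to 0 saves 56 dollars but forfeits the deviator's share of the drop in the bonus pool: 0.59 × 56 = 33.04.
So the deviation gain is 56 − 33.04 = 22.96, and the fine must be at least 22.96 dollars to wipe it out.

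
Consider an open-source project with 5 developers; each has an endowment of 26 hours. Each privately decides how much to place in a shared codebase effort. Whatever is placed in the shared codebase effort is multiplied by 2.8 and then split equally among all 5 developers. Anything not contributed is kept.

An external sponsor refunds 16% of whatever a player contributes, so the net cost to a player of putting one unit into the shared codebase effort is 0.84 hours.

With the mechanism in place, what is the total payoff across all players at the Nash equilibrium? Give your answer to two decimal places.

130.00 hours

With the mechanism, a contributed unit returns (2.8/5) / 0.84 = 0.6667 per unit of net cost — still below 1 — so contributing 0 remains dominant for every player.
At the Nash equilibrium no one contributes; group total payoff = 5 × 26 = 130.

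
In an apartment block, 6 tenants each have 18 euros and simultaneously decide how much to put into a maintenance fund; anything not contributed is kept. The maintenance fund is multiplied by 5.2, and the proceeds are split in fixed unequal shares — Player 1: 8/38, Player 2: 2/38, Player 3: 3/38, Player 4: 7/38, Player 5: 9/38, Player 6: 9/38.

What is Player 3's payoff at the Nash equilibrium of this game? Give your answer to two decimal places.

40.17 euros

Player j's private return per contributed unit is 5.2 × (j's share). Contributing is weakly dominant for j when that share is at least 1/5.2 = 0.1923, and contributing 0 is dominant otherwise.
Player 1, Player 5 and Player 6 clear that bar, contributing 18 each; the remaining 3 contribute 0. Total contributed: 54.
Player 3 keeps 18 and receives 5.2 × 54 × 3/38 = 22.17 from the maintenance fund, for a payoff of 40.17.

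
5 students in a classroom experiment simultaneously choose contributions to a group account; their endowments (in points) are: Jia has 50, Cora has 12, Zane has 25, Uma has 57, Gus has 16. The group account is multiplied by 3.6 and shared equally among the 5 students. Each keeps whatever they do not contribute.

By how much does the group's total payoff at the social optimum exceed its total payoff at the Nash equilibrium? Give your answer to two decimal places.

The private return per contributed unit is 3.6/5 = 0.7200 < 1 for every player regardless of endowment, so the Nash equilibrium is zero contribution and the group total is Σ E_j = 50 + 12 + 25 + 57 + 16 = 160.
Each contributed unit returns 3.600 to the group, so the social optimum is full contribution by everyone: group total = 3.600 × 160 = 576.00.
Efficiency loss = (3.600 − 1) × 160 = 416.00.

416.00 points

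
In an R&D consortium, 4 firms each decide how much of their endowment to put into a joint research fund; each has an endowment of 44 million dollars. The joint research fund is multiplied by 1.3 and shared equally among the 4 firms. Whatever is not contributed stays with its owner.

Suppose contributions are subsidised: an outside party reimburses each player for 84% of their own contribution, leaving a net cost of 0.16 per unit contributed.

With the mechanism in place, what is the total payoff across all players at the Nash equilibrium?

376.64 million dollars

With the mechanism, a contributed unit returns (1.3/4) / 0.16 = 2.0313 per unit of net cost to the contributor — now above 1 — so contributing fully is weakly dominant for every player.
At the Nash equilibrium everyone contributes 44. Group total payoff = 4 × (44 × 0.84 + 1.3 × 44) = 376.64.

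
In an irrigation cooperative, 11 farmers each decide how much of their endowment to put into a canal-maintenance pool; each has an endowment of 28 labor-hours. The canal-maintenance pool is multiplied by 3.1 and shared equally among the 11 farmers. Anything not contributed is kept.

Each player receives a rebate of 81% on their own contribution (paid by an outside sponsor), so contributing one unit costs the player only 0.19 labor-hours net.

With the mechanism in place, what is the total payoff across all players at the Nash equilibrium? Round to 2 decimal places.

The effective private return per unit is now (3.1/11) / 0.19 = 1.4833 > 1, so every player's dominant strategy flips to full contribution.
At the Nash equilibrium everyone contributes 28. Group total payoff = 11 × (28 × 0.81 + 3.1 × 28) = 1204.28.

1204.28 labor-hours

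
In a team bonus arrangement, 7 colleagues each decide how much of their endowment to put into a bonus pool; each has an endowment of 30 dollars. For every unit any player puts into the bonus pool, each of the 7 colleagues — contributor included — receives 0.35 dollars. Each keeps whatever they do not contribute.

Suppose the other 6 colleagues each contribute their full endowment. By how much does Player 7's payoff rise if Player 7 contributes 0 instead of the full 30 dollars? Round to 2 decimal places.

19.50 dollars

Switching from a contribution of 30 to 0 lets Player 7 keep an extra 30 dollars, but lowers the bonus pool by 30, which costs Player 7 their own share of that drop: 0.35 × 30 = 10.50.
Net gain = 30 − 10.50 = 19.50. The private return per contributed unit (0.35) is below 1, so free-riding is indeed the best response regardless of what the others do.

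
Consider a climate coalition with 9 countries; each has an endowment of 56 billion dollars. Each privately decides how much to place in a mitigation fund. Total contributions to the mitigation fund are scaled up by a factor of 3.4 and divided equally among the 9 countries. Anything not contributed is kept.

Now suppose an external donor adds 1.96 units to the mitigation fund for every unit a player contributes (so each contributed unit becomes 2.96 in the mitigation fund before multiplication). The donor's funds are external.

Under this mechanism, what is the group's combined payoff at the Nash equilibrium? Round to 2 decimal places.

With the mechanism, a contributed unit returns 3.4 × 2.96 / 9 = 1.1182 per unit of net cost to the contributor — now above 1 — so contributing fully is weakly dominant for every player.
At the Nash equilibrium everyone contributes 56. Group total payoff = 3.4 × 2.96 × 504 = 5072.26.

5072.26 billion dollars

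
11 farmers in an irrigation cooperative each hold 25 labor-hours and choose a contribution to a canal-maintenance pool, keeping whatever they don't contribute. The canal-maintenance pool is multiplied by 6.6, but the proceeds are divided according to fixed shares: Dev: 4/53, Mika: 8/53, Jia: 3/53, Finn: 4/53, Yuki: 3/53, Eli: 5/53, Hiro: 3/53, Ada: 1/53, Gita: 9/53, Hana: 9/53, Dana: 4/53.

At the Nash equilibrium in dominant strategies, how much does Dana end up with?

For player j, contributing a unit is worthwhile iff 6.6 × (j's share) ≥ 1, i.e. iff j's share is at least 0.1515.
The shares above 0.1515 belong to Gita and Hana, contributing 25 each; the remaining 9 contribute 0. Total contributed: 50.
Dana keeps 25 and receives 6.6 × 50 × 4/53 = 24.91 from the canal-maintenance pool, for a payoff of 49.91.

49.91 labor-hours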